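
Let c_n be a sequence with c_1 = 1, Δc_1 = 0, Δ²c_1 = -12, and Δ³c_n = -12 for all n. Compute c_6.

Build the table forward from the leading diagonal:
Δ³: -12, -12, -12, -12, -12, -12
Δ²: -12, -24, -36, -48, -60, -72
Δ: 0, -12, -36, -72, -120, -180
c: 1, 1, -11, -47, -119, -239

-239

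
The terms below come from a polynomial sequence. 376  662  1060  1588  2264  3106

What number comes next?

286, 398, 528, 676, 842
112, 130, 148, 166
18, 18, 18
The third differences are constant (18).
166 + 18 = 184;  842 + 184 = 1026;  3106 + 1026 = 4132

4132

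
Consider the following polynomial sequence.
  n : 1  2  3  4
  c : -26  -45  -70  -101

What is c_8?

-285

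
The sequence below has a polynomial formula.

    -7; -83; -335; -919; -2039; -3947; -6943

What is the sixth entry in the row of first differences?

-2996

Δ: -76, -252, -584, -1120, -1908, -2996
Δ²: -176, -332, -536, -788, -1088
Δ³: -156, -204, -252, -300
Δ⁴: -48, -48, -48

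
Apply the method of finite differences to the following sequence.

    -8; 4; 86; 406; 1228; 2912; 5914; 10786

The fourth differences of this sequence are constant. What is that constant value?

96

First differences: 12, 82, 320, 822, 1684, 3002, 4872
Second differences: 70, 238, 502, 862, 1318, 1870
Third differences: 168, 264, 360, 456, 552
Fourth differences: 96, 96, 96, 96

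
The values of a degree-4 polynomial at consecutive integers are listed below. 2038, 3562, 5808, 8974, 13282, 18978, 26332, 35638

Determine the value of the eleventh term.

1524 , 2246 , 3166 , 4308 , 5696 , 7354 , 9306
722 , 920 , 1142 , 1388 , 1658 , 1952
198 , 222 , 246 , 270 , 294
24 , 24 , 24 , 24
Fourth differences constant at 24.
294 + 24 = 318;  1952 + 318 = 2270;  9306 + 2270 = 11576;  35638 + 11576 = 47214
318 + 24 = 342;  2270 + 342 = 2612;  11576 + 2612 = 14188;  47214 + 14188 = 61402
342 + 24 = 366;  2612 + 366 = 2978;  14188 + 2978 = 17166;  61402 + 17166 = 78568

78568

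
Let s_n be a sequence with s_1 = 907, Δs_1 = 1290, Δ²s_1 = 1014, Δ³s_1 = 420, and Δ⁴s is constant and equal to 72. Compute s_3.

Build the table forward from the leading diagonal:
D4: 72, 72, 72
D3: 420, 492, 564
D2: 1014, 1434, 1926
D1: 1290, 2304, 3738
s: 907, 2197, 4501

4501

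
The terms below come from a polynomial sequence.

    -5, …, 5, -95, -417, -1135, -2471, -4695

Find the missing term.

9

Using the last 6 terms:
Δ: -100  -322  -718  -1336  -2224
Δ²: -222  -396  -618  -888
Δ³: -174  -222  -270
Δ⁴: -48  -48
Constant fourth difference = -48.
Extend backward: -174 + 48 = -126;  -222 + 126 = -96;  -100 + 96 = -4;  5 + 4 = 9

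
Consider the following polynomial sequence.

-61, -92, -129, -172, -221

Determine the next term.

-31, -37, -43, -49
-6, -6, -6
Second differences constant at -6.
-49 − 6 = -55;  -221 − 55 = -276

-276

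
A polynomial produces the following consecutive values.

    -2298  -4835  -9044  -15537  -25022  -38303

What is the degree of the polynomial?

4

First differences: -2537, -4209, -6493, -9485, -13281
Second differences: -1672, -2284, -2992, -3796
Third differences: -612, -708, -804
Fourth differences: -96, -96
The fourth differences are constant, so the polynomial has degree 4.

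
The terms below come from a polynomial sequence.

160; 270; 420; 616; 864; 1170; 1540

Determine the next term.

1980

Δ: 110  150  196  248  306  370
Δ²: 40  46  52  58  64
Δ³: 6  6  6  6
The third differences are constant (6).
64 + 6 = 70;  370 + 70 = 440;  1540 + 440 = 1980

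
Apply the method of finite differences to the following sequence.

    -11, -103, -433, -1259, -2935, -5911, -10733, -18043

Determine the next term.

-28579

-92 , -330 , -826 , -1676 , -2976 , -4822 , -7310
-238 , -496 , -850 , -1300 , -1846 , -2488
-258 , -354 , -450 , -546 , -642
-96 , -96 , -96 , -96
Fourth differences constant at -96.
-642 − 96 = -738;  -2488 − 738 = -3226;  -7310 − 3226 = -10536;  -18043 − 10536 = -28579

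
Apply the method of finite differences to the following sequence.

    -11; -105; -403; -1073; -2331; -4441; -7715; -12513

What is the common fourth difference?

-48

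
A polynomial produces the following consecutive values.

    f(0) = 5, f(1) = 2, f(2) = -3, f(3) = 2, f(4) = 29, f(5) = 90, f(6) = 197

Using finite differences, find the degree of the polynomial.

3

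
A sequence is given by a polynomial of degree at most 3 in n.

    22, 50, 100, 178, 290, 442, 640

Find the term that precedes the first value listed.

Δ: 28  50  78  112  152  198
Δ²: 22  28  34  40  46
Δ³: 6  6  6  6
The third differences are constant at 6.
Work back: 22 − 6 = 16;  28 − 16 = 12;  22 − 12 = 10

10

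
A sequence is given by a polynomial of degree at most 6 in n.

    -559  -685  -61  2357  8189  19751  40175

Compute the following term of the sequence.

73529

D1: -126, 624, 2418, 5832, 11562, 20424
D2: 750, 1794, 3414, 5730, 8862
D3: 1044, 1620, 2316, 3132
D4: 576, 696, 816
D5: 120, 120
Constant fifth difference = 120, so extend:
816 + 120 = 936;  3132 + 936 = 4068;  8862 + 4068 = 12930;  20424 + 12930 = 33354;  40175 + 33354 = 73529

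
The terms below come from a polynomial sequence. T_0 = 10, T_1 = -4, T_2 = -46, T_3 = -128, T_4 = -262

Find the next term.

-460

First differences: -14  -42  -82  -134
Second differences: -28  -40  -52
Third differences: -12  -12
Constant third difference = -12, so extend:
-52 − 12 = -64;  -134 − 64 = -198;  -262 − 198 = -460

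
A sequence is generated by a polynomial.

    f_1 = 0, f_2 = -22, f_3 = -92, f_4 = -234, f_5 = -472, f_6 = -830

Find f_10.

D1: -22, -70, -142, -238, -358
D2: -48, -72, -96, -120
D3: -24, -24, -24
The third differences are constant (-24).
-120 − 24 = -144;  -358 − 144 = -502;  -830 − 502 = -1332
-144 − 24 = -168;  -502 − 168 = -670;  -1332 − 670 = -2002
-168 − 24 = -192;  -670 − 192 = -862;  -2002 − 862 = -2864
-192 − 24 = -216;  -862 − 216 = -1078;  -2864 − 1078 = -3942

-3942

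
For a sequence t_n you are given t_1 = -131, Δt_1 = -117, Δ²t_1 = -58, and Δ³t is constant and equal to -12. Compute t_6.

Build the table forward from the leading diagonal:
D3: -12, -12, -12, -12, -12, -12
D2: -58, -70, -82, -94, -106, -118
D1: -117, -175, -245, -327, -421, -527
t: -131, -248, -423, -668, -995, -1416

-1416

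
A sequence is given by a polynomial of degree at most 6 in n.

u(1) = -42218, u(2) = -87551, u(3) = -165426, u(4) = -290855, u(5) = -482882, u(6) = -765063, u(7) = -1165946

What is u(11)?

-4729058

D1: -45333, -77875, -125429, -192027, -282181, -400883
D2: -32542, -47554, -66598, -90154, -118702
D3: -15012, -19044, -23556, -28548
D4: -4032, -4512, -4992
D5: -480, -480
The fifth differences are constant (-480).
-4992 − 480 = -5472;  -28548 − 5472 = -34020;  -118702 − 34020 = -152722;  -400883 − 152722 = -553605;  -1165946 − 553605 = -1719551
-5472 − 480 = -5952;  -34020 − 5952 = -39972;  -152722 − 39972 = -192694;  -553605 − 192694 = -746299;  -1719551 − 746299 = -2465850
-5952 − 480 = -6432;  -39972 − 6432 = -46404;  -192694 − 46404 = -239098;  -746299 − 239098 = -985397;  -2465850 − 985397 = -3451247
-6432 − 480 = -6912;  -46404 − 6912 = -53316;  -239098 − 53316 = -292414;  -985397 − 292414 = -1277811;  -3451247 − 1277811 = -4729058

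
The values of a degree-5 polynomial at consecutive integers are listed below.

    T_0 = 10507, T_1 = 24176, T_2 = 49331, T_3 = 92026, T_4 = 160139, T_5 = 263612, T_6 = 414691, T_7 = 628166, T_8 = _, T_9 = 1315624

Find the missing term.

Using the first 8 terms:
13669, 25155, 42695, 68113, 103473, 151079, 213475
11486, 17540, 25418, 35360, 47606, 62396
6054, 7878, 9942, 12246, 14790
1824, 2064, 2304, 2544
240, 240, 240
Constant fifth difference = 240.
Extend forward: 2544 + 240 = 2784;  14790 + 2784 = 17574;  62396 + 17574 = 79970;  213475 + 79970 = 293445;  628166 + 293445 = 921611

921611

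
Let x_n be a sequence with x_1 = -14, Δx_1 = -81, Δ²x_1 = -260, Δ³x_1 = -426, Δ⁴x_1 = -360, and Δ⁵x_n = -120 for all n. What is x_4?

-1463

Build the table forward from the leading diagonal:
Fifth differences: -120  -120  -120  -120
Fourth differences: -360  -480  -600  -720
Third differences: -426  -786  -1266  -1866
Second differences: -260  -686  -1472  -2738
First differences: -81  -341  -1027  -2499
x: -14  -95  -436  -1463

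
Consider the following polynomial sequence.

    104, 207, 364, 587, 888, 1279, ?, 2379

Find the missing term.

1772

Using the first 6 terms:
First differences: 103  157  223  301  391
Second differences: 54  66  78  90
Third differences: 12  12  12
Constant third difference = 12.
Extend forward: 90 + 12 = 102;  391 + 102 = 493;  1279 + 493 = 1772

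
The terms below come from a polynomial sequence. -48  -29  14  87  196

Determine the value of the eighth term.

First differences: 19 , 43 , 73 , 109
Second differences: 24 , 30 , 36
Third differences: 6 , 6
Constant third difference = 6, so extend:
36 + 6 = 42;  109 + 42 = 151;  196 + 151 = 347
42 + 6 = 48;  151 + 48 = 199;  347 + 199 = 546
48 + 6 = 54;  199 + 54 = 253;  546 + 253 = 799

799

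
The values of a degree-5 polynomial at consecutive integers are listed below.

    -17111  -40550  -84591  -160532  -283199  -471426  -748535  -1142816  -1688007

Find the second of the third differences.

-14826

Δ: -23439, -44041, -75941, -122667, -188227, -277109, -394281, -545191
Δ²: -20602, -31900, -46726, -65560, -88882, -117172, -150910
Δ³: -11298, -14826, -18834, -23322, -28290, -33738
Δ⁴: -3528, -4008, -4488, -4968, -5448
Δ⁵: -480, -480, -480, -480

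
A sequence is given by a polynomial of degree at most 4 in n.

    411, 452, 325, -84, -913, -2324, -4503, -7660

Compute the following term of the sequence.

Δ: 41 , -127 , -409 , -829 , -1411 , -2179 , -3157
Δ²: -168 , -282 , -420 , -582 , -768 , -978
Δ³: -114 , -138 , -162 , -186 , -210
Δ⁴: -24 , -24 , -24 , -24
Constant fourth difference = -24, so extend:
-210 − 24 = -234;  -978 − 234 = -1212;  -3157 − 1212 = -4369;  -7660 − 4369 = -12029

-12029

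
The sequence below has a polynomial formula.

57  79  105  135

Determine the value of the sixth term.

207

First differences: 22, 26, 30
Second differences: 4, 4
Second differences constant at 4.
30 + 4 = 34;  135 + 34 = 169
34 + 4 = 38;  169 + 38 = 207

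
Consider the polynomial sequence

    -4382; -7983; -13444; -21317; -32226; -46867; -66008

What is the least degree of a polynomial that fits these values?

First differences: -3601, -5461, -7873, -10909, -14641, -19141
Second differences: -1860, -2412, -3036, -3732, -4500
Third differences: -552, -624, -696, -768
Fourth differences: -72, -72, -72
The fourth differences are constant, so the polynomial has degree 4.

4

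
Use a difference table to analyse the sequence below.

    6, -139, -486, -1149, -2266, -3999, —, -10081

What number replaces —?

-6534

Using the first 6 terms:
D1: -145, -347, -663, -1117, -1733
D2: -202, -316, -454, -616
D3: -114, -138, -162
D4: -24, -24
Constant fourth difference = -24.
Extend forward: -162 − 24 = -186;  -616 − 186 = -802;  -1733 − 802 = -2535;  -3999 − 2535 = -6534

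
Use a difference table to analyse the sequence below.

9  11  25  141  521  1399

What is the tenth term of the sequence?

D1: 2 , 14 , 116 , 380 , 878
D2: 12 , 102 , 264 , 498
D3: 90 , 162 , 234
D4: 72 , 72
Fourth differences constant at 72.
234 + 72 = 306;  498 + 306 = 804;  878 + 804 = 1682;  1399 + 1682 = 3081
306 + 72 = 378;  804 + 378 = 1182;  1682 + 1182 = 2864;  3081 + 2864 = 5945
378 + 72 = 450;  1182 + 450 = 1632;  2864 + 1632 = 4496;  5945 + 4496 = 10441
450 + 72 = 522;  1632 + 522 = 2154;  4496 + 2154 = 6650;  10441 + 6650 = 17091

17091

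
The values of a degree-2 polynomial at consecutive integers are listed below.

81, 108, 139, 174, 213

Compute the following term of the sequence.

D1: 27, 31, 35, 39
D2: 4, 4, 4
Constant second difference = 4, so extend:
39 + 4 = 43;  213 + 43 = 256

256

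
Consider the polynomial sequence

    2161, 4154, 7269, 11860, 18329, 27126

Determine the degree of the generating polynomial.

D1: 1993, 3115, 4591, 6469, 8797
D2: 1122, 1476, 1878, 2328
D3: 354, 402, 450
D4: 48, 48
The fourth differences are constant, so the polynomial has degree 4.

4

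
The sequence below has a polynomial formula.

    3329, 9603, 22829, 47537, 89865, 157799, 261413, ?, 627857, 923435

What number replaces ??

413109

Using the first 7 terms:
Δ: 6274, 13226, 24708, 42328, 67934, 103614
Δ²: 6952, 11482, 17620, 25606, 35680
Δ³: 4530, 6138, 7986, 10074
Δ⁴: 1608, 1848, 2088
Δ⁵: 240, 240
Constant fifth difference = 240.
Extend forward: 2088 + 240 = 2328;  10074 + 2328 = 12402;  35680 + 12402 = 48082;  103614 + 48082 = 151696;  261413 + 151696 = 413109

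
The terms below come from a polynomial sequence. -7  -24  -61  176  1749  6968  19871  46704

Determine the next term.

96401

Δ: -17, -37, 237, 1573, 5219, 12903, 26833
Δ²: -20, 274, 1336, 3646, 7684, 13930
Δ³: 294, 1062, 2310, 4038, 6246
Δ⁴: 768, 1248, 1728, 2208
Δ⁵: 480, 480, 480
Fifth differences constant at 480.
2208 + 480 = 2688;  6246 + 2688 = 8934;  13930 + 8934 = 22864;  26833 + 22864 = 49697;  46704 + 49697 = 96401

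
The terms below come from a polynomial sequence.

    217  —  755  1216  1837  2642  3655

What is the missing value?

Using the last 5 terms:
First differences: 461  621  805  1013
Second differences: 160  184  208
Third differences: 24  24
Constant third difference = 24.
Extend backward: 160 − 24 = 136;  461 − 136 = 325;  755 − 325 = 430

430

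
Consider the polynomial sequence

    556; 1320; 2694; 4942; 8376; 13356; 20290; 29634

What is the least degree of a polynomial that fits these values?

First differences: 764, 1374, 2248, 3434, 4980, 6934, 9344
Second differences: 610, 874, 1186, 1546, 1954, 2410
Third differences: 264, 312, 360, 408, 456
Fourth differences: 48, 48, 48, 48
The fourth differences are constant, so the polynomial has degree 4.

4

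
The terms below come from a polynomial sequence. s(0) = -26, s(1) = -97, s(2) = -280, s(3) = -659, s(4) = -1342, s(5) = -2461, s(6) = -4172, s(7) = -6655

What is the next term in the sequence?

D1: -71, -183, -379, -683, -1119, -1711, -2483
D2: -112, -196, -304, -436, -592, -772
D3: -84, -108, -132, -156, -180
D4: -24, -24, -24, -24
The fourth differences are constant (-24).
-180 − 24 = -204;  -772 − 204 = -976;  -2483 − 976 = -3459;  -6655 − 3459 = -10114

-10114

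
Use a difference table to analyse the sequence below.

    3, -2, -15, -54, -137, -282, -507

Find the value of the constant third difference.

-18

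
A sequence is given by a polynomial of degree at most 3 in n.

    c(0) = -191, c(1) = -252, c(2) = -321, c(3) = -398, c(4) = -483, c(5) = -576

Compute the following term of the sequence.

-677

D1: -61  -69  -77  -85  -93
D2: -8  -8  -8  -8
Second differences constant at -8.
-93 − 8 = -101;  -576 − 101 = -677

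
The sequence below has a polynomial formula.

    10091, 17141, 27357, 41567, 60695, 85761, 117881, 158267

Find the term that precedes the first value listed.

5475

7050  10216  14210  19128  25066  32120  40386
3166  3994  4918  5938  7054  8266
828  924  1020  1116  1212
96  96  96  96
The fourth differences are constant at 96.
Work back: 828 − 96 = 732;  3166 − 732 = 2434;  7050 − 2434 = 4616;  10091 − 4616 = 5475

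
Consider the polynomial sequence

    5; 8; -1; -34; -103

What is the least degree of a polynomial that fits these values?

D1: 3, -9, -33, -69
D2: -12, -24, -36
D3: -12, -12
The third differences are constant, so the polynomial has degree 3.

3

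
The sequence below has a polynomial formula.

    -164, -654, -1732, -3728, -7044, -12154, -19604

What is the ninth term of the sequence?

First differences: -490  -1078  -1996  -3316  -5110  -7450
Second differences: -588  -918  -1320  -1794  -2340
Third differences: -330  -402  -474  -546
Fourth differences: -72  -72  -72
The fourth differences are constant (-72).
-546 − 72 = -618;  -2340 − 618 = -2958;  -7450 − 2958 = -10408;  -19604 − 10408 = -30012
-618 − 72 = -690;  -2958 − 690 = -3648;  -10408 − 3648 = -14056;  -30012 − 14056 = -44068

-44068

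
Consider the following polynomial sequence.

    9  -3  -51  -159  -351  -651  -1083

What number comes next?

-1671

Δ: -12 , -48 , -108 , -192 , -300 , -432
Δ²: -36 , -60 , -84 , -108 , -132
Δ³: -24 , -24 , -24 , -24
Third differences constant at -24.
-132 − 24 = -156;  -432 − 156 = -588;  -1083 − 588 = -1671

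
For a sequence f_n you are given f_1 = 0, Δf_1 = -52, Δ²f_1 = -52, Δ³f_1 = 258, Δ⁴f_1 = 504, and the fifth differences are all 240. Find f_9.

Build the table forward from the leading diagonal:
Δ⁵: 240, 240, 240, 240, 240, 240, 240, 240, 240
Δ⁴: 504, 744, 984, 1224, 1464, 1704, 1944, 2184, 2424
Δ³: 258, 762, 1506, 2490, 3714, 5178, 6882, 8826, 11010
Δ²: -52, 206, 968, 2474, 4964, 8678, 13856, 20738, 29564
Δ: -52, -104, 102, 1070, 3544, 8508, 17186, 31042, 51780
f: 0, -52, -156, -54, 1016, 4560, 13068, 30254, 61296

61296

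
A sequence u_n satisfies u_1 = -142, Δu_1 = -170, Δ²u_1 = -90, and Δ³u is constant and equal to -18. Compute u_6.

-2072

Build the table forward from the leading diagonal:
D3: -18  -18  -18  -18  -18  -18
D2: -90  -108  -126  -144  -162  -180
D1: -170  -260  -368  -494  -638  -800
u: -142  -312  -572  -940  -1434  -2072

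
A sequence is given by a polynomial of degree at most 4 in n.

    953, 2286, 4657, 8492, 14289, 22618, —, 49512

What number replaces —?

34121

Using the first 6 terms:
D1: 1333  2371  3835  5797  8329
D2: 1038  1464  1962  2532
D3: 426  498  570
D4: 72  72
Constant fourth difference = 72.
Extend forward: 570 + 72 = 642;  2532 + 642 = 3174;  8329 + 3174 = 11503;  22618 + 11503 = 34121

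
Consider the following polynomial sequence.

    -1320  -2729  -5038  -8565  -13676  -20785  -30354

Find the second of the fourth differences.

-48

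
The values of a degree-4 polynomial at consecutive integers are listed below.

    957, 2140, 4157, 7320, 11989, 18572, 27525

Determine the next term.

D1: 1183, 2017, 3163, 4669, 6583, 8953
D2: 834, 1146, 1506, 1914, 2370
D3: 312, 360, 408, 456
D4: 48, 48, 48
The fourth differences are constant (48).
456 + 48 = 504;  2370 + 504 = 2874;  8953 + 2874 = 11827;  27525 + 11827 = 39352

39352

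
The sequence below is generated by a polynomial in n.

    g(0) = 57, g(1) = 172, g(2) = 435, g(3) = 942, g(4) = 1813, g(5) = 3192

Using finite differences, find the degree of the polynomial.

4

First differences: 115, 263, 507, 871, 1379
Second differences: 148, 244, 364, 508
Third differences: 96, 120, 144
Fourth differences: 24, 24
The fourth differences are constant, so the polynomial has degree 4.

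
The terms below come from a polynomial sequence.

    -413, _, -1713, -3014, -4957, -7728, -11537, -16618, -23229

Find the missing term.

Using the last 7 terms:
D1: -1301, -1943, -2771, -3809, -5081, -6611
D2: -642, -828, -1038, -1272, -1530
D3: -186, -210, -234, -258
D4: -24, -24, -24
Constant fourth difference = -24.
Extend backward: -186 + 24 = -162;  -642 + 162 = -480;  -1301 + 480 = -821;  -1713 + 821 = -892

-892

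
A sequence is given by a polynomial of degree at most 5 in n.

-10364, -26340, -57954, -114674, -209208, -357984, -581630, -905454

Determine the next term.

-1359924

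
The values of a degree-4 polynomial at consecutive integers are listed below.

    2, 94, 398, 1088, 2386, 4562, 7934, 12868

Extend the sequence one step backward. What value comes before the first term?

-4

First differences: 92  304  690  1298  2176  3372  4934
Second differences: 212  386  608  878  1196  1562
Third differences: 174  222  270  318  366
Fourth differences: 48  48  48  48
The fourth differences are constant at 48.
Work back: 174 − 48 = 126;  212 − 126 = 86;  92 − 86 = 6;  2 − 6 = -4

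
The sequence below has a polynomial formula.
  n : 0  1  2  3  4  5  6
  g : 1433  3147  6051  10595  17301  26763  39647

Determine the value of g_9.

D1: 1714, 2904, 4544, 6706, 9462, 12884
D2: 1190, 1640, 2162, 2756, 3422
D3: 450, 522, 594, 666
D4: 72, 72, 72
Constant fourth difference = 72, so extend:
666 + 72 = 738;  3422 + 738 = 4160;  12884 + 4160 = 17044;  39647 + 17044 = 56691
738 + 72 = 810;  4160 + 810 = 4970;  17044 + 4970 = 22014;  56691 + 22014 = 78705
810 + 72 = 882;  4970 + 882 = 5852;  22014 + 5852 = 27866;  78705 + 27866 = 106571

106571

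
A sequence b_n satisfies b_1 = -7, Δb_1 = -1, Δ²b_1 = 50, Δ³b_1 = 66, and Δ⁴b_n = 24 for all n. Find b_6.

1268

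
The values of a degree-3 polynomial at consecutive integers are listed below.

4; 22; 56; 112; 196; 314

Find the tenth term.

1246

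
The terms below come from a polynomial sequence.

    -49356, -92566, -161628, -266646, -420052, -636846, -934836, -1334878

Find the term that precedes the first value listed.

-43210, -69062, -105018, -153406, -216794, -297990, -400042
-25852, -35956, -48388, -63388, -81196, -102052
-10104, -12432, -15000, -17808, -20856
-2328, -2568, -2808, -3048
-240, -240, -240
The fifth differences are constant at -240.
Work back: -2328 + 240 = -2088;  -10104 + 2088 = -8016;  -25852 + 8016 = -17836;  -43210 + 17836 = -25374;  -49356 + 25374 = -23982

-23982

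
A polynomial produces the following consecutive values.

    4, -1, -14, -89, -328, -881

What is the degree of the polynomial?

-5, -13, -75, -239, -553
-8, -62, -164, -314
-54, -102, -150
-48, -48
The fourth differences are constant, so the polynomial has degree 4.

4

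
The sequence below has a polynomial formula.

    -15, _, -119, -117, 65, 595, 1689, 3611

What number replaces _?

Using the last 6 terms:
Δ: 2, 182, 530, 1094, 1922
Δ²: 180, 348, 564, 828
Δ³: 168, 216, 264
Δ⁴: 48, 48
Constant fourth difference = 48.
Extend backward: 168 − 48 = 120;  180 − 120 = 60;  2 − 60 = -58;  -119 + 58 = -61

-61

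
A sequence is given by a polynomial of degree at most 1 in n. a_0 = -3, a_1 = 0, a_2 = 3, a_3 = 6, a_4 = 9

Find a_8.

21

3  3  3  3
First differences constant at 3.
9 + 3 = 12
12 + 3 = 15
15 + 3 = 18
18 + 3 = 21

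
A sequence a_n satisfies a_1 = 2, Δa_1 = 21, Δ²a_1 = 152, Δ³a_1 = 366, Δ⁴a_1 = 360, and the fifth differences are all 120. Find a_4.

887

Build the table forward from the leading diagonal:
Fifth differences: 120, 120, 120, 120
Fourth differences: 360, 480, 600, 720
Third differences: 366, 726, 1206, 1806
Second differences: 152, 518, 1244, 2450
First differences: 21, 173, 691, 1935
a: 2, 23, 196, 887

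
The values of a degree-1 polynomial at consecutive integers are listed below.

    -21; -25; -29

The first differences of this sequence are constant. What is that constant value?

First differences: -4, -4

-4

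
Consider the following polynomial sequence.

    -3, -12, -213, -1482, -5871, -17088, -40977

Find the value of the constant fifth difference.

-480

Δ: -9, -201, -1269, -4389, -11217, -23889
Δ²: -192, -1068, -3120, -6828, -12672
Δ³: -876, -2052, -3708, -5844
Δ⁴: -1176, -1656, -2136
Δ⁵: -480, -480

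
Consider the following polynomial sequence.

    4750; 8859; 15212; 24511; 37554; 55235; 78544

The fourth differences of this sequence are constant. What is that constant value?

D1: 4109, 6353, 9299, 13043, 17681, 23309
D2: 2244, 2946, 3744, 4638, 5628
D3: 702, 798, 894, 990
D4: 96, 96, 96

96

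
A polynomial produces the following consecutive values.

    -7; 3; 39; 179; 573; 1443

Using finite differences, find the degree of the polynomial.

10, 36, 140, 394, 870
26, 104, 254, 476
78, 150, 222
72, 72
The fourth differences are constant, so the polynomial has degree 4.

4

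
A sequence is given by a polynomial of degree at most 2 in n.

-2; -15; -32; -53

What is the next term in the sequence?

Δ: -13  -17  -21
Δ²: -4  -4
The second differences are constant (-4).
-21 − 4 = -25;  -53 − 25 = -78

-78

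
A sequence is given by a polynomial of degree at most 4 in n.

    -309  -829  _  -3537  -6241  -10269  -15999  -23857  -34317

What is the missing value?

-1827

Using the last 6 terms:
First differences: -2704  -4028  -5730  -7858  -10460
Second differences: -1324  -1702  -2128  -2602
Third differences: -378  -426  -474
Fourth differences: -48  -48
Constant fourth difference = -48.
Extend backward: -378 + 48 = -330;  -1324 + 330 = -994;  -2704 + 994 = -1710;  -3537 + 1710 = -1827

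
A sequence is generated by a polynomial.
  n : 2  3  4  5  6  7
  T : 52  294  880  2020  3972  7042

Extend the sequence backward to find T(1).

-8

First differences: 242  586  1140  1952  3070
Second differences: 344  554  812  1118
Third differences: 210  258  306
Fourth differences: 48  48
The fourth differences are constant at 48.
Work back: 210 − 48 = 162;  344 − 162 = 182;  242 − 182 = 60;  52 − 60 = -8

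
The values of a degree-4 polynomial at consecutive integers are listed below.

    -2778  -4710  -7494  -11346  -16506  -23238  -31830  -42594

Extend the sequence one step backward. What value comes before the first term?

-1506

D1: -1932, -2784, -3852, -5160, -6732, -8592, -10764
D2: -852, -1068, -1308, -1572, -1860, -2172
D3: -216, -240, -264, -288, -312
D4: -24, -24, -24, -24
The fourth differences are constant at -24.
Work back: -216 + 24 = -192;  -852 + 192 = -660;  -1932 + 660 = -1272;  -2778 + 1272 = -1506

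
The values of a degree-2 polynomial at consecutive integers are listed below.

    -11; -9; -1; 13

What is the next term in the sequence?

33

Δ: 2  8  14
Δ²: 6  6
Constant second difference = 6, so extend:
14 + 6 = 20;  13 + 20 = 33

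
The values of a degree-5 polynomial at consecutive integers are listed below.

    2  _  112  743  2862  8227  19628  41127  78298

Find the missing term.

Using the last 7 terms:
D1: 631, 2119, 5365, 11401, 21499, 37171
D2: 1488, 3246, 6036, 10098, 15672
D3: 1758, 2790, 4062, 5574
D4: 1032, 1272, 1512
D5: 240, 240
Constant fifth difference = 240.
Extend backward: 1032 − 240 = 792;  1758 − 792 = 966;  1488 − 966 = 522;  631 − 522 = 109;  112 − 109 = 3

3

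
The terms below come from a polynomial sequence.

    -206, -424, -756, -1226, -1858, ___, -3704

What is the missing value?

-2676

Using the first 5 terms:
D1: -218, -332, -470, -632
D2: -114, -138, -162
D3: -24, -24
Constant third difference = -24.
Extend forward: -162 − 24 = -186;  -632 − 186 = -818;  -1858 − 818 = -2676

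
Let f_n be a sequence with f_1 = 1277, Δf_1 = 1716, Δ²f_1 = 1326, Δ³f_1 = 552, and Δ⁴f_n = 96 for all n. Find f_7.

Build the table forward from the leading diagonal:
Fourth differences: 96  96  96  96  96  96  96
Third differences: 552  648  744  840  936  1032  1128
Second differences: 1326  1878  2526  3270  4110  5046  6078
First differences: 1716  3042  4920  7446  10716  14826  19872
f: 1277  2993  6035  10955  18401  29117  43943

43943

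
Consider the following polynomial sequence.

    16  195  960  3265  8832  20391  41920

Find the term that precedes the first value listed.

-3

Δ: 179, 765, 2305, 5567, 11559, 21529
Δ²: 586, 1540, 3262, 5992, 9970
Δ³: 954, 1722, 2730, 3978
Δ⁴: 768, 1008, 1248
Δ⁵: 240, 240
The fifth differences are constant at 240.
Work back: 768 − 240 = 528;  954 − 528 = 426;  586 − 426 = 160;  179 − 160 = 19;  16 − 19 = -3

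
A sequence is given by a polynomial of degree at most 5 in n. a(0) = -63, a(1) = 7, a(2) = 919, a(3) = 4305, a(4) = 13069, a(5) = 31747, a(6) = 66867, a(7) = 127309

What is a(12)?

1330149

D1: 70 , 912 , 3386 , 8764 , 18678 , 35120 , 60442
D2: 842 , 2474 , 5378 , 9914 , 16442 , 25322
D3: 1632 , 2904 , 4536 , 6528 , 8880
D4: 1272 , 1632 , 1992 , 2352
D5: 360 , 360 , 360
Constant fifth difference = 360, so extend:
2352 + 360 = 2712;  8880 + 2712 = 11592;  25322 + 11592 = 36914;  60442 + 36914 = 97356;  127309 + 97356 = 224665
2712 + 360 = 3072;  11592 + 3072 = 14664;  36914 + 14664 = 51578;  97356 + 51578 = 148934;  224665 + 148934 = 373599
3072 + 360 = 3432;  14664 + 3432 = 18096;  51578 + 18096 = 69674;  148934 + 69674 = 218608;  373599 + 218608 = 592207
3432 + 360 = 3792;  18096 + 3792 = 21888;  69674 + 21888 = 91562;  218608 + 91562 = 310170;  592207 + 310170 = 902377
3792 + 360 = 4152;  21888 + 4152 = 26040;  91562 + 26040 = 117602;  310170 + 117602 = 427772;  902377 + 427772 = 1330149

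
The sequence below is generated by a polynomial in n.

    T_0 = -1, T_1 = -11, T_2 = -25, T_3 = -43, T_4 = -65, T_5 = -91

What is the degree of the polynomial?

2

-10, -14, -18, -22, -26
-4, -4, -4, -4
The second differences are constant, so the polynomial has degree 2.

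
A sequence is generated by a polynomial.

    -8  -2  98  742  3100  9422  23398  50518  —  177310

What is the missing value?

Using the first 8 terms:
D1: 6, 100, 644, 2358, 6322, 13976, 27120
D2: 94, 544, 1714, 3964, 7654, 13144
D3: 450, 1170, 2250, 3690, 5490
D4: 720, 1080, 1440, 1800
D5: 360, 360, 360
Constant fifth difference = 360.
Extend forward: 1800 + 360 = 2160;  5490 + 2160 = 7650;  13144 + 7650 = 20794;  27120 + 20794 = 47914;  50518 + 47914 = 98432

98432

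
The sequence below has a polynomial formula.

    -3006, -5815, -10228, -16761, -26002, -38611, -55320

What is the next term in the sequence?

Δ: -2809, -4413, -6533, -9241, -12609, -16709
Δ²: -1604, -2120, -2708, -3368, -4100
Δ³: -516, -588, -660, -732
Δ⁴: -72, -72, -72
The fourth differences are constant (-72).
-732 − 72 = -804;  -4100 − 804 = -4904;  -16709 − 4904 = -21613;  -55320 − 21613 = -76933

-76933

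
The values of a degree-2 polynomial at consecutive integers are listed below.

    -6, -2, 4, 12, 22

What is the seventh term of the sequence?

4, 6, 8, 10
2, 2, 2
The second differences are constant (2).
10 + 2 = 12;  22 + 12 = 34
12 + 2 = 14;  34 + 14 = 48

48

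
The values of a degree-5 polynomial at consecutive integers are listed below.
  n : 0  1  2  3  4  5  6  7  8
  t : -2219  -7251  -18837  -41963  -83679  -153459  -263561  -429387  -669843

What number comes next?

Δ: -5032 , -11586 , -23126 , -41716 , -69780 , -110102 , -165826 , -240456
Δ²: -6554 , -11540 , -18590 , -28064 , -40322 , -55724 , -74630
Δ³: -4986 , -7050 , -9474 , -12258 , -15402 , -18906
Δ⁴: -2064 , -2424 , -2784 , -3144 , -3504
Δ⁵: -360 , -360 , -360 , -360
Fifth differences constant at -360.
-3504 − 360 = -3864;  -18906 − 3864 = -22770;  -74630 − 22770 = -97400;  -240456 − 97400 = -337856;  -669843 − 337856 = -1007699

-1007699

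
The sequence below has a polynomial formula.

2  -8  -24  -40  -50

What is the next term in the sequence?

-48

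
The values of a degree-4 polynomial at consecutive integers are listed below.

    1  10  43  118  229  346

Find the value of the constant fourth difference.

D1: 9, 33, 75, 111, 117
D2: 24, 42, 36, 6
D3: 18, -6, -30
D4: -24, -24

-24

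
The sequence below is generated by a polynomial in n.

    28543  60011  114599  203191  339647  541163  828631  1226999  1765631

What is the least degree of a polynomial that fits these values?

5

Δ: 31468, 54588, 88592, 136456, 201516, 287468, 398368, 538632
Δ²: 23120, 34004, 47864, 65060, 85952, 110900, 140264
Δ³: 10884, 13860, 17196, 20892, 24948, 29364
Δ⁴: 2976, 3336, 3696, 4056, 4416
Δ⁵: 360, 360, 360, 360
The fifth differences are constant, so the polynomial has degree 5.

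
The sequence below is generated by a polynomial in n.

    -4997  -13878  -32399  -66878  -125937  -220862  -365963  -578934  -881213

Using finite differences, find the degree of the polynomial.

First differences: -8881, -18521, -34479, -59059, -94925, -145101, -212971, -302279
Second differences: -9640, -15958, -24580, -35866, -50176, -67870, -89308
Third differences: -6318, -8622, -11286, -14310, -17694, -21438
Fourth differences: -2304, -2664, -3024, -3384, -3744
Fifth differences: -360, -360, -360, -360
The fifth differences are constant, so the polynomial has degree 5.

5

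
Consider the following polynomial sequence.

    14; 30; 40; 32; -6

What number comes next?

-86

Δ: 16 , 10 , -8 , -38
Δ²: -6 , -18 , -30
Δ³: -12 , -12
Constant third difference = -12, so extend:
-30 − 12 = -42;  -38 − 42 = -80;  -6 − 80 = -86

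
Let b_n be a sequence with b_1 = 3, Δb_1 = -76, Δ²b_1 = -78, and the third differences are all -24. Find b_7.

-2103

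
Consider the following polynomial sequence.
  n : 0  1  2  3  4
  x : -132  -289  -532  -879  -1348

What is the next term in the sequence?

-1957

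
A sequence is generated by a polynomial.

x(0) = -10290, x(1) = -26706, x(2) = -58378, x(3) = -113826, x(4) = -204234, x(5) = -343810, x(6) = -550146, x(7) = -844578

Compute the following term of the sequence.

-1252546

First differences: -16416, -31672, -55448, -90408, -139576, -206336, -294432
Second differences: -15256, -23776, -34960, -49168, -66760, -88096
Third differences: -8520, -11184, -14208, -17592, -21336
Fourth differences: -2664, -3024, -3384, -3744
Fifth differences: -360, -360, -360
Constant fifth difference = -360, so extend:
-3744 − 360 = -4104;  -21336 − 4104 = -25440;  -88096 − 25440 = -113536;  -294432 − 113536 = -407968;  -844578 − 407968 = -1252546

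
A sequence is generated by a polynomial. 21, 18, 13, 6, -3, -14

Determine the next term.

-27

D1: -3, -5, -7, -9, -11
D2: -2, -2, -2, -2
Second differences constant at -2.
-11 − 2 = -13;  -14 − 13 = -27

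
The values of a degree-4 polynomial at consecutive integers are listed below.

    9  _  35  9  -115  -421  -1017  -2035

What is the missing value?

23

Using the last 6 terms:
D1: -26  -124  -306  -596  -1018
D2: -98  -182  -290  -422
D3: -84  -108  -132
D4: -24  -24
Constant fourth difference = -24.
Extend backward: -84 + 24 = -60;  -98 + 60 = -38;  -26 + 38 = 12;  35 − 12 = 23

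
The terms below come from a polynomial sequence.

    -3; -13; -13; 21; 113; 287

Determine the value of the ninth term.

First differences: -10, 0, 34, 92, 174
Second differences: 10, 34, 58, 82
Third differences: 24, 24, 24
Third differences constant at 24.
82 + 24 = 106;  174 + 106 = 280;  287 + 280 = 567
106 + 24 = 130;  280 + 130 = 410;  567 + 410 = 977
130 + 24 = 154;  410 + 154 = 564;  977 + 564 = 1541

1541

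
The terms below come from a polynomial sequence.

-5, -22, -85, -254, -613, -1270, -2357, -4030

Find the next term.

-6469

First differences: -17, -63, -169, -359, -657, -1087, -1673
Second differences: -46, -106, -190, -298, -430, -586
Third differences: -60, -84, -108, -132, -156
Fourth differences: -24, -24, -24, -24
The fourth differences are constant (-24).
-156 − 24 = -180;  -586 − 180 = -766;  -1673 − 766 = -2439;  -4030 − 2439 = -6469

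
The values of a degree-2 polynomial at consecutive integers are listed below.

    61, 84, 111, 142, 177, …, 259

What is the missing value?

216

Using the first 5 terms:
First differences: 23  27  31  35
Second differences: 4  4  4
Constant second difference = 4.
Extend forward: 35 + 4 = 39;  177 + 39 = 216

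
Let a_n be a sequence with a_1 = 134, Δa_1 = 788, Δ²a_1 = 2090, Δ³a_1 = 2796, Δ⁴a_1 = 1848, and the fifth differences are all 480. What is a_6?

Build the table forward from the leading diagonal:
D5: 480, 480, 480, 480, 480, 480
D4: 1848, 2328, 2808, 3288, 3768, 4248
D3: 2796, 4644, 6972, 9780, 13068, 16836
D2: 2090, 4886, 9530, 16502, 26282, 39350
D1: 788, 2878, 7764, 17294, 33796, 60078
a: 134, 922, 3800, 11564, 28858, 62654

62654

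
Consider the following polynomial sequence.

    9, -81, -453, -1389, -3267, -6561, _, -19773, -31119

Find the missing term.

-11841

Using the first 6 terms:
First differences: -90  -372  -936  -1878  -3294
Second differences: -282  -564  -942  -1416
Third differences: -282  -378  -474
Fourth differences: -96  -96
Constant fourth difference = -96.
Extend forward: -474 − 96 = -570;  -1416 − 570 = -1986;  -3294 − 1986 = -5280;  -6561 − 5280 = -11841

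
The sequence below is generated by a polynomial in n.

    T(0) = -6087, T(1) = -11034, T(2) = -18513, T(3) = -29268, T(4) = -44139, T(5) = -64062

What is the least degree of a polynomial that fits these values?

4

First differences: -4947, -7479, -10755, -14871, -19923
Second differences: -2532, -3276, -4116, -5052
Third differences: -744, -840, -936
Fourth differences: -96, -96
The fourth differences are constant, so the polynomial has degree 4.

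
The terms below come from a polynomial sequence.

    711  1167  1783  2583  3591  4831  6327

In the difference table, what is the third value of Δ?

First differences: 456, 616, 800, 1008, 1240, 1496
Second differences: 160, 184, 208, 232, 256
Third differences: 24, 24, 24, 24

800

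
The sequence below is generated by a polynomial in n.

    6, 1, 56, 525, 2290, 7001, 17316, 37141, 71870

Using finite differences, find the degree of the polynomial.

5

D1: -5, 55, 469, 1765, 4711, 10315, 19825, 34729
D2: 60, 414, 1296, 2946, 5604, 9510, 14904
D3: 354, 882, 1650, 2658, 3906, 5394
D4: 528, 768, 1008, 1248, 1488
D5: 240, 240, 240, 240
The fifth differences are constant, so the polynomial has degree 5.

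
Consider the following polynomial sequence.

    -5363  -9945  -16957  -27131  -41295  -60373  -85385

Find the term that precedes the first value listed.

-2575

D1: -4582  -7012  -10174  -14164  -19078  -25012
D2: -2430  -3162  -3990  -4914  -5934
D3: -732  -828  -924  -1020
D4: -96  -96  -96
The fourth differences are constant at -96.
Work back: -732 + 96 = -636;  -2430 + 636 = -1794;  -4582 + 1794 = -2788;  -5363 + 2788 = -2575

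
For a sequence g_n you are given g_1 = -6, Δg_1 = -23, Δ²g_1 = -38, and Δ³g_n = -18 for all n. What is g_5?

Build the table forward from the leading diagonal:
Third differences: -18  -18  -18  -18  -18
Second differences: -38  -56  -74  -92  -110
First differences: -23  -61  -117  -191  -283
g: -6  -29  -90  -207  -398

-398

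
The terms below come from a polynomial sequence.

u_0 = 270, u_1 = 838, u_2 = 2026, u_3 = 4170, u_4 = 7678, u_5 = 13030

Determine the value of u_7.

First differences: 568, 1188, 2144, 3508, 5352
Second differences: 620, 956, 1364, 1844
Third differences: 336, 408, 480
Fourth differences: 72, 72
Constant fourth difference = 72, so extend:
480 + 72 = 552;  1844 + 552 = 2396;  5352 + 2396 = 7748;  13030 + 7748 = 20778
552 + 72 = 624;  2396 + 624 = 3020;  7748 + 3020 = 10768;  20778 + 10768 = 31546

31546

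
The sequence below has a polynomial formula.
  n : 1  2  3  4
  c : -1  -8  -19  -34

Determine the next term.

-7  -11  -15
-4  -4
Constant second difference = -4, so extend:
-15 − 4 = -19;  -34 − 19 = -53

-53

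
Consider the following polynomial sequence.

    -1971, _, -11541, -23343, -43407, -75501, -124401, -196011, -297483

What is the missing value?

Using the last 7 terms:
Δ: -11802  -20064  -32094  -48900  -71610  -101472
Δ²: -8262  -12030  -16806  -22710  -29862
Δ³: -3768  -4776  -5904  -7152
Δ⁴: -1008  -1128  -1248
Δ⁵: -120  -120
Constant fifth difference = -120.
Extend backward: -1008 + 120 = -888;  -3768 + 888 = -2880;  -8262 + 2880 = -5382;  -11802 + 5382 = -6420;  -11541 + 6420 = -5121

-5121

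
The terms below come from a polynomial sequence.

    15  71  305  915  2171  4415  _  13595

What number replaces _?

8061

Using the first 6 terms:
First differences: 56, 234, 610, 1256, 2244
Second differences: 178, 376, 646, 988
Third differences: 198, 270, 342
Fourth differences: 72, 72
Constant fourth difference = 72.
Extend forward: 342 + 72 = 414;  988 + 414 = 1402;  2244 + 1402 = 3646;  4415 + 3646 = 8061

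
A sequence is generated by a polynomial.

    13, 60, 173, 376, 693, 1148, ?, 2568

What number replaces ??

1765

Using the first 6 terms:
First differences: 47  113  203  317  455
Second differences: 66  90  114  138
Third differences: 24  24  24
Constant third difference = 24.
Extend forward: 138 + 24 = 162;  455 + 162 = 617;  1148 + 617 = 1765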